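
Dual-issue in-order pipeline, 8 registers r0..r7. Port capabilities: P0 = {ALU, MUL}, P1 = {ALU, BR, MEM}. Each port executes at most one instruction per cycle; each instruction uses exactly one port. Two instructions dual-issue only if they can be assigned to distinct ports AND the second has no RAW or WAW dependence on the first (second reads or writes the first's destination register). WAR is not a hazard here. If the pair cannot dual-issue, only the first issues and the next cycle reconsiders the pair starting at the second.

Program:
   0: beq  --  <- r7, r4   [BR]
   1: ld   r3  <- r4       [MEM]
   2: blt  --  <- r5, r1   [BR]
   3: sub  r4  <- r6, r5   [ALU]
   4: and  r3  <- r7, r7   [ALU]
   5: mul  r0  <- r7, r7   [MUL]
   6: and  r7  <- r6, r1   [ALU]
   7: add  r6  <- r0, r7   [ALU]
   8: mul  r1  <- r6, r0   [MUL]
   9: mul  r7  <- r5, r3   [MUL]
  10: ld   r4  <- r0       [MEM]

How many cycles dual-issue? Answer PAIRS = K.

#0 head=0: beq.BR i0 no-port BR/MEM
#1 head=1: ld.MEM i1 no-port MEM/BR
#2 head=2: blt.BR/sub.ALU i2+i3 2-wide
#3 head=4: and.ALU/mul.MUL i4+i5 2-wide
#4 head=6: and.ALU i6 RAW r7
#5 head=7: add.ALU i7 RAW r6
#6 head=8: mul.MUL i8 no-port MUL/MUL
#7 head=9: mul.MUL/ld.MEM i9+i10 2-wide

PAIRS = 3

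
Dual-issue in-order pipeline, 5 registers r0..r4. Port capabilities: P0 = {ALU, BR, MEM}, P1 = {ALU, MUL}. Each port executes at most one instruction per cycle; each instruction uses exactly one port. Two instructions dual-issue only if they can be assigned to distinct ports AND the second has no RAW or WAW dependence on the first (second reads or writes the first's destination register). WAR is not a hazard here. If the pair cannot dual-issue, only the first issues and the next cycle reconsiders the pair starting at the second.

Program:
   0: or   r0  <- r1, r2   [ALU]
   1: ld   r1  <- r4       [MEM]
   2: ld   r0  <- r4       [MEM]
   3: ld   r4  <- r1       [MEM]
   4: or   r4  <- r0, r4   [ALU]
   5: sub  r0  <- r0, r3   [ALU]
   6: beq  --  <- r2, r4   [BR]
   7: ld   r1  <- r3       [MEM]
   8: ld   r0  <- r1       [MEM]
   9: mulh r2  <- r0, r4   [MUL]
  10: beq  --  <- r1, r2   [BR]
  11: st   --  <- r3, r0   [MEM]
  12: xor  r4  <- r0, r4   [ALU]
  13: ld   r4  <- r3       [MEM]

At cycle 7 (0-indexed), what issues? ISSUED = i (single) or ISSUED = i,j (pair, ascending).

  cy0 -> i0/i1 (or+ld) dual
  cy1 -> i2 (ld) no-port MEM/MEM
  cy2 -> i3 (ld) RAW+WAW r4
  cy3 -> i4/i5 (or+sub) dual
  cy4 -> i6 (beq) no-port BR/MEM
  cy5 -> i7 (ld) no-port MEM/MEM
  cy6 -> i8 (ld) RAW r0
  cy7 -> i9 (mulh) RAW r2
  cy8 -> i10 (beq) no-port BR/MEM
  cy9 -> i11/i12 (st+xor) dual
  cy10 -> i13 (ld) tail

ISSUED = 9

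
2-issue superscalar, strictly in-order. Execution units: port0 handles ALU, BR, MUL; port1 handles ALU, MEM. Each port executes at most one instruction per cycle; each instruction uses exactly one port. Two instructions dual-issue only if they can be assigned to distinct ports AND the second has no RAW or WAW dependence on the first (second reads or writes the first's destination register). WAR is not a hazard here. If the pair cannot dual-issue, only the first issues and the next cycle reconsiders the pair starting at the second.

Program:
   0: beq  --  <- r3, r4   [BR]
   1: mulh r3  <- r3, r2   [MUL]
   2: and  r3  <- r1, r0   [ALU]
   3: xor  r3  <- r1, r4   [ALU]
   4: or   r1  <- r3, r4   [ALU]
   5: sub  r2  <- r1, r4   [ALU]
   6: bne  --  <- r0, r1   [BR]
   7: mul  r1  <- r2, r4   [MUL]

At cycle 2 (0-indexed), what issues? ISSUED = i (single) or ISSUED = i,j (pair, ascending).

ISSUED = 2

t=0 i0:beq.BR ; no-port BR/MUL
t=1 i1:mulh.MUL ; WAW r3
t=2 i2:and.ALU ; WAW r3
t=3 i3:xor.ALU ; RAW r3
t=4 i4:or.ALU ; RAW r1
t=5 i5+i6:sub.ALU/bne.BR ; pair
t=6 i7:mul.MUL ; tail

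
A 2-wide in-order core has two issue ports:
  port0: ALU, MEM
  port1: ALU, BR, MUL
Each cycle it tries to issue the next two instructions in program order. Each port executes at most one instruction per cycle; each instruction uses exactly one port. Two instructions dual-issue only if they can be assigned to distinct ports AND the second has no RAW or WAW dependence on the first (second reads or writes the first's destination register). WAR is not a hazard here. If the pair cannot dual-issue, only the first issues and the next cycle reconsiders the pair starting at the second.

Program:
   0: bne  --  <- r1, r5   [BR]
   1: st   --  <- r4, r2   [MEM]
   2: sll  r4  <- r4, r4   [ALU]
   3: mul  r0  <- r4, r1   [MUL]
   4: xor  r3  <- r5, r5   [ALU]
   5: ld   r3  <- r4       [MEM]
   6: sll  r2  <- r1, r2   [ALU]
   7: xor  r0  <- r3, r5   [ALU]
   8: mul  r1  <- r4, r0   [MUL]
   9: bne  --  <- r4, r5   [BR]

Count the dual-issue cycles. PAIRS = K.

t=0 i0/i1:bne.BR st.MEM ; pair
t=1 i2:sll.ALU ; RAW r4
t=2 i3/i4:mul.MUL xor.ALU ; pair
t=3 i5/i6:ld.MEM sll.ALU ; pair
t=4 i7:xor.ALU ; RAW r0
t=5 i8:mul.MUL ; no-port MUL/BR
t=6 i9:bne.BR ; tail

PAIRS = 3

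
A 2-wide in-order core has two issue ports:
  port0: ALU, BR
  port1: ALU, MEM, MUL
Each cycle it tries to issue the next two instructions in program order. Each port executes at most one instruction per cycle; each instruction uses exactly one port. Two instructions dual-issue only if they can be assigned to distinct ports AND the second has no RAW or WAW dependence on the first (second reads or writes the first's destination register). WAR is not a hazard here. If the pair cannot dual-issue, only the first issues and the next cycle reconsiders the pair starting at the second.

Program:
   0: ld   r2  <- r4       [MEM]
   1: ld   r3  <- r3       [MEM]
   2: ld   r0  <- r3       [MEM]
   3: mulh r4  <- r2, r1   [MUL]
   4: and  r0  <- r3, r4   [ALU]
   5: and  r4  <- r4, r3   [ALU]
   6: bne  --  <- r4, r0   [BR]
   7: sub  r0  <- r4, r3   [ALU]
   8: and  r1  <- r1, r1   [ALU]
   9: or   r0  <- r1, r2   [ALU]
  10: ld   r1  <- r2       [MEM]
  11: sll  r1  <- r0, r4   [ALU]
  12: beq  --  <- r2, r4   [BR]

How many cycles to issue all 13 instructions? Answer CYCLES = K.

0. ld @i0  | no-port MEM/MEM
1. ld @i1  | no-port MEM/MEM
2. ld @i2  | no-port MEM/MUL
3. mulh @i3  | RAW r4
4. and and @i4+i5  | 2-wide
5. bne sub @i6+i7  | 2-wide
6. and @i8  | RAW r1
7. or ld @i9+i10  | 2-wide
8. sll beq @i11+i12  | 2-wide

CYCLES = 9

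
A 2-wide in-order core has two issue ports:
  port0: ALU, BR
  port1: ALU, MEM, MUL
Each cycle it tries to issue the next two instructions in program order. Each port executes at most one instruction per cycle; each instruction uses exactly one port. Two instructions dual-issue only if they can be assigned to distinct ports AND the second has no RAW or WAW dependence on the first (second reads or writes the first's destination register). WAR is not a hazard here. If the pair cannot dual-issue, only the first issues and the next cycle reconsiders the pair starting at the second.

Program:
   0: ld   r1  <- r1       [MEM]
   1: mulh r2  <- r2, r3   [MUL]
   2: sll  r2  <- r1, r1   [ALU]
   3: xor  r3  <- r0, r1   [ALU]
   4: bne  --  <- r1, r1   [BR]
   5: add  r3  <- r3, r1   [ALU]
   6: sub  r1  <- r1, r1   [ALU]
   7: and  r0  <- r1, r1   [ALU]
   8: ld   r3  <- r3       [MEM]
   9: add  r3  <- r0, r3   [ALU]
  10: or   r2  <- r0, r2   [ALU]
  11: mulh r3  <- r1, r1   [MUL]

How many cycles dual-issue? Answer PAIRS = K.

[0] i0  ld  -- no-port MEM/MUL
[1] i1  mulh  -- WAW r2
[2] i2,i3  sll xor  -- pair
[3] i4,i5  bne add  -- pair
[4] i6  sub  -- RAW r1
[5] i7,i8  and ld  -- pair
[6] i9,i10  add or  -- pair
[7] i11  mulh  -- tail

PAIRS = 4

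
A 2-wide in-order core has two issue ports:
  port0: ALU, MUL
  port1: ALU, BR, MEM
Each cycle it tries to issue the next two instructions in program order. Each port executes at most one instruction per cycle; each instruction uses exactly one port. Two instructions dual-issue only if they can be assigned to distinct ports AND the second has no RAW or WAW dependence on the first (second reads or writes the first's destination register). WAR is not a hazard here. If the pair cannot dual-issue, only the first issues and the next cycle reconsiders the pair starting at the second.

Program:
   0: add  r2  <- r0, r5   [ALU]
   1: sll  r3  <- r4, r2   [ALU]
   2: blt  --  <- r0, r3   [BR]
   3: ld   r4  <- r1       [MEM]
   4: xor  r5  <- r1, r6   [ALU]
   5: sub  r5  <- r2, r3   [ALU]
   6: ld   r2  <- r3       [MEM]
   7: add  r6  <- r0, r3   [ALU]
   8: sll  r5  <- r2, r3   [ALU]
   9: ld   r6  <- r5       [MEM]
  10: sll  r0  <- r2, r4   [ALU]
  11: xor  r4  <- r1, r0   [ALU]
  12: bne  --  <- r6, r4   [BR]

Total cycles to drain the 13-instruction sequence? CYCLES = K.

c0: i0 add.ALU  RAW r2
c1: i1 sll.ALU  RAW r3
c2: i2 blt.BR  no-port BR/MEM
c3: i3+i4 ld.MEM xor.ALU  pair
c4: i5+i6 sub.ALU ld.MEM  pair
c5: i7+i8 add.ALU sll.ALU  pair
c6: i9+i10 ld.MEM sll.ALU  pair
c7: i11 xor.ALU  RAW r4
c8: i12 bne.BR  tail

CYCLES = 9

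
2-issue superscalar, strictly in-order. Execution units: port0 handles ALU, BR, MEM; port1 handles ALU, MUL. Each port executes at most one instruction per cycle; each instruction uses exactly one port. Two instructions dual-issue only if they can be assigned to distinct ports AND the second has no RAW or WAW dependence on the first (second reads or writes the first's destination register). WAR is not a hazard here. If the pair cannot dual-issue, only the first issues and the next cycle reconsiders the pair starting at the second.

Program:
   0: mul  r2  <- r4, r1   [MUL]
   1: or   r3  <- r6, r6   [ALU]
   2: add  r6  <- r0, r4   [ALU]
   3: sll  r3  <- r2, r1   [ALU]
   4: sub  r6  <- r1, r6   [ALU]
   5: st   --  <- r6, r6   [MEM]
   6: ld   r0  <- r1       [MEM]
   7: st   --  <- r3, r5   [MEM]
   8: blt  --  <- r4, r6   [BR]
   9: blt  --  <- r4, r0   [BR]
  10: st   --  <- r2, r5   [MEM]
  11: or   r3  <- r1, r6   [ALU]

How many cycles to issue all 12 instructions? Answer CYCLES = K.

CYCLES = 9

t=0 i0/i1:mul.MUL/or.ALU ; pair
t=1 i2/i3:add.ALU/sll.ALU ; pair
t=2 i4:sub.ALU ; RAW r6
t=3 i5:st.MEM ; no-port MEM/MEM
t=4 i6:ld.MEM ; no-port MEM/MEM
t=5 i7:st.MEM ; no-port MEM/BR
t=6 i8:blt.BR ; no-port BR/BR
t=7 i9:blt.BR ; no-port BR/MEM
t=8 i10/i11:st.MEM/or.ALU ; pair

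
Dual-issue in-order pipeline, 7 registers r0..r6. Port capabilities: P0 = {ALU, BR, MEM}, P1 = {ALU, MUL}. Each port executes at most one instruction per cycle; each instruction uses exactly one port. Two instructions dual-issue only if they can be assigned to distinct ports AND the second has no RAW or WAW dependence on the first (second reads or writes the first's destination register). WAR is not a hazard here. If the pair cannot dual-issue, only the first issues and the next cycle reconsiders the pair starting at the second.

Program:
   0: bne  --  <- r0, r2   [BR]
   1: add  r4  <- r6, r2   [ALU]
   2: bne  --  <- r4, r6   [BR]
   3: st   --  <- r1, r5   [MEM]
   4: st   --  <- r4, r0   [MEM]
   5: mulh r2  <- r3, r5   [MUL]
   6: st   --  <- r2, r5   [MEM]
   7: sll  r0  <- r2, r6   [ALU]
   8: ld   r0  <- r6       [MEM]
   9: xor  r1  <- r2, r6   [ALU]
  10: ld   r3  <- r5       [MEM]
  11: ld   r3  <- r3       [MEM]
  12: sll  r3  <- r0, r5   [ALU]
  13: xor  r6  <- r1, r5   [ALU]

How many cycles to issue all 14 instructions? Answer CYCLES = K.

CYCLES = 9

t=0 i0/i1:bne add ; 2-wide
t=1 i2:bne ; no-port BR/MEM
t=2 i3:st ; no-port MEM/MEM
t=3 i4/i5:st mulh ; 2-wide
t=4 i6/i7:st sll ; 2-wide
t=5 i8/i9:ld xor ; 2-wide
t=6 i10:ld ; no-port MEM/MEM
t=7 i11:ld ; WAW r3
t=8 i12/i13:sll xor ; 2-wide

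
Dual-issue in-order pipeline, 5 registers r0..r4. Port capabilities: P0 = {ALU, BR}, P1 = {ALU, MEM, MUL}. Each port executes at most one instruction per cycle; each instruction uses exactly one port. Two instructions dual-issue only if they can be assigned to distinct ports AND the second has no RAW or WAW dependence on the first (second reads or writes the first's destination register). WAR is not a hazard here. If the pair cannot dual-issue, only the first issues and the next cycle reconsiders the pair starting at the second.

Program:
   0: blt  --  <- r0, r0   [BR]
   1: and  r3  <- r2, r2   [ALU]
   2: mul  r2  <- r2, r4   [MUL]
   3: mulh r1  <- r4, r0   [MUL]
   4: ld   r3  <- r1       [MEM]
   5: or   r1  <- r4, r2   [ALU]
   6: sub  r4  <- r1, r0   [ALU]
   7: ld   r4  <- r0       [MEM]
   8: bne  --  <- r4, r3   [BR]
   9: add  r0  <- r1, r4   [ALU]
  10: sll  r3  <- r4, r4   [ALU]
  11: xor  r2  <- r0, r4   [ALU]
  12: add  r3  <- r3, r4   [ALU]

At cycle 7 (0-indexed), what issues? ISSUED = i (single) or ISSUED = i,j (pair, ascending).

t=0 i0/i1:blt;and ; dual
t=1 i2:mul ; no-port MUL/MUL
t=2 i3:mulh ; no-port MUL/MEM
t=3 i4/i5:ld;or ; dual
t=4 i6:sub ; WAW r4
t=5 i7:ld ; RAW r4
t=6 i8/i9:bne;add ; dual
t=7 i10/i11:sll;xor ; dual
t=8 i12:add ; tail

ISSUED = 10,11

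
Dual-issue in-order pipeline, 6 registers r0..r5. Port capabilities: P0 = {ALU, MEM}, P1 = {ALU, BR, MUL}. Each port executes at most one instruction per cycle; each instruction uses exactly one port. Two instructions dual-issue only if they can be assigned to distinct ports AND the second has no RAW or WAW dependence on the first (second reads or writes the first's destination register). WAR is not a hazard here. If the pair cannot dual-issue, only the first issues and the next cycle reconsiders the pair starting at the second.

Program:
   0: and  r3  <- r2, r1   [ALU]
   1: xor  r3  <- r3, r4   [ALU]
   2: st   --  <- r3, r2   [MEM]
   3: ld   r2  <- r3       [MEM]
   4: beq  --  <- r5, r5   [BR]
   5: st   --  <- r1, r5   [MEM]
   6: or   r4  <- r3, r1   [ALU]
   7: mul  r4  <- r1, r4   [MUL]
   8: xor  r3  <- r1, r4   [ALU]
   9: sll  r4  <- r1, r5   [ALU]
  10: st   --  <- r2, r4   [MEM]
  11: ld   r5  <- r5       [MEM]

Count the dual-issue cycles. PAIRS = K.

PAIRS = 3

#0 head=0: and i0 RAW+WAW r3
#1 head=1: xor i1 RAW r3
#2 head=2: st i2 no-port MEM/MEM
#3 head=3: ld+beq i3+i4 pair
#4 head=5: st+or i5+i6 pair
#5 head=7: mul i7 RAW r4
#6 head=8: xor+sll i8+i9 pair
#7 head=10: st i10 no-port MEM/MEM
#8 head=11: ld i11 tail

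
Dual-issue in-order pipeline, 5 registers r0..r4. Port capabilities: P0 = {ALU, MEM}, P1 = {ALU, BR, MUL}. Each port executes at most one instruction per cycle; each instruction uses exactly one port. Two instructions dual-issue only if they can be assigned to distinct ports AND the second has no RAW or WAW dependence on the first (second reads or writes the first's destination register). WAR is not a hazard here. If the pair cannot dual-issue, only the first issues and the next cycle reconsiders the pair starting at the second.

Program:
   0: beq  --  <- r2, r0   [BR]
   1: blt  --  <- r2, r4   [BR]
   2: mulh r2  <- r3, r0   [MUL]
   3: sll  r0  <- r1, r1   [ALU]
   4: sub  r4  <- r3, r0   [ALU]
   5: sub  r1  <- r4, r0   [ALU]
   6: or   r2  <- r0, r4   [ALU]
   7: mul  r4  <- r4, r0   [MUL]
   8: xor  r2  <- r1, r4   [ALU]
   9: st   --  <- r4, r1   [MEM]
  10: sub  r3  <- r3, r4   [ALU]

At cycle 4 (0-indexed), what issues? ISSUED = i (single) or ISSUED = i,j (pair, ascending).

[0] i0  beq  -- no-port BR/BR
[1] i1  blt  -- no-port BR/MUL
[2] i2,i3  mulh;sll  -- dual
[3] i4  sub  -- RAW r4
[4] i5,i6  sub;or  -- dual
[5] i7  mul  -- RAW r4
[6] i8,i9  xor;st  -- dual
[7] i10  sub  -- tail

ISSUED = 5,6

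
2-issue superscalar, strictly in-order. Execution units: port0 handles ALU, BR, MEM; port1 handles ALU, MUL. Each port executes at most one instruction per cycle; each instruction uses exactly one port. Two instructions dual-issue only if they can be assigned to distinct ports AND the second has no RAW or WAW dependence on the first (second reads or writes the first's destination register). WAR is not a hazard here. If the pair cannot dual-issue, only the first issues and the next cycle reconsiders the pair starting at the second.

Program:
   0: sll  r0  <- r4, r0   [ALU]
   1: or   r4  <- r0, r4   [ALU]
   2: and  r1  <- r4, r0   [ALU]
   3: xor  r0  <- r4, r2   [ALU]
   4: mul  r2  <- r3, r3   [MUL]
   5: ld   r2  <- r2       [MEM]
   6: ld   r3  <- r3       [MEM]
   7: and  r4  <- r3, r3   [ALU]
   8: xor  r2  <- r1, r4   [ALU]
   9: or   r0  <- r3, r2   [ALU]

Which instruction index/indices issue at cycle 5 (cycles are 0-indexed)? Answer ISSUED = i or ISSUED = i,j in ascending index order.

ISSUED = 6

t=0 i0:sll ; RAW r0
t=1 i1:or ; RAW r4
t=2 i2/i3:and/xor ; pair
t=3 i4:mul ; RAW+WAW r2
t=4 i5:ld ; no-port MEM/MEM
t=5 i6:ld ; RAW r3
t=6 i7:and ; RAW r4
t=7 i8:xor ; RAW r2
t=8 i9:or ; tail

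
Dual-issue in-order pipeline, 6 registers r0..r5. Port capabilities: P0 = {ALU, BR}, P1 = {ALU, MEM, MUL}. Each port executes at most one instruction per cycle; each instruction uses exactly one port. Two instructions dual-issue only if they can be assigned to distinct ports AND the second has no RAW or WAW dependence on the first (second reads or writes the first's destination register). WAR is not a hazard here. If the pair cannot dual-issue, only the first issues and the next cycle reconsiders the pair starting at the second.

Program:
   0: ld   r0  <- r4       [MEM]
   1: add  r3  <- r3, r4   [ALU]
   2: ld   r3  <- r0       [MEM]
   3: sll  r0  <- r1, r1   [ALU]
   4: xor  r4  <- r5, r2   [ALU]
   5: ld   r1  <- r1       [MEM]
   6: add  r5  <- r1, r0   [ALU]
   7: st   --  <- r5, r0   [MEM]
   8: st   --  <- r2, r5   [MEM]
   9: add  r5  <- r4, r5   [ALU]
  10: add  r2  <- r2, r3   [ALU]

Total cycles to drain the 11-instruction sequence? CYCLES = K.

CYCLES = 7

[0] i0+i1  ld.MEM;add.ALU  -- dual
[1] i2+i3  ld.MEM;sll.ALU  -- dual
[2] i4+i5  xor.ALU;ld.MEM  -- dual
[3] i6  add.ALU  -- RAW r5
[4] i7  st.MEM  -- no-port MEM/MEM
[5] i8+i9  st.MEM;add.ALU  -- dual
[6] i10  add.ALU  -- tail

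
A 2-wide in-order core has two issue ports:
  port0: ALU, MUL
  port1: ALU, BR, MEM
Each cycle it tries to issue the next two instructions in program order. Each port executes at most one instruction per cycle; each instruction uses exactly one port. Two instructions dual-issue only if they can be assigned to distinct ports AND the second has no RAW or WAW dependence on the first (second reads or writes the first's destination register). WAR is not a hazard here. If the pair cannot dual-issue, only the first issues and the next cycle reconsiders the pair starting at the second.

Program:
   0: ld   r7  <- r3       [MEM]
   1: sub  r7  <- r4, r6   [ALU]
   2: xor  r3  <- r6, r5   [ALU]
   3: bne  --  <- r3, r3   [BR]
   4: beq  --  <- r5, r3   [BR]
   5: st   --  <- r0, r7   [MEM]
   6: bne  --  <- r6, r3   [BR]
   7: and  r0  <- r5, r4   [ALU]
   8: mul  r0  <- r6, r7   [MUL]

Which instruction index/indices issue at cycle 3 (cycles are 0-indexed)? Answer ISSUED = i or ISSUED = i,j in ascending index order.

  cy0 -> i0 (ld.MEM) WAW r7
  cy1 -> i1&i2 (sub.ALU;xor.ALU) pair
  cy2 -> i3 (bne.BR) no-port BR/BR
  cy3 -> i4 (beq.BR) no-port BR/MEM
  cy4 -> i5 (st.MEM) no-port MEM/BR
  cy5 -> i6&i7 (bne.BR;and.ALU) pair
  cy6 -> i8 (mul.MUL) tail

ISSUED = 4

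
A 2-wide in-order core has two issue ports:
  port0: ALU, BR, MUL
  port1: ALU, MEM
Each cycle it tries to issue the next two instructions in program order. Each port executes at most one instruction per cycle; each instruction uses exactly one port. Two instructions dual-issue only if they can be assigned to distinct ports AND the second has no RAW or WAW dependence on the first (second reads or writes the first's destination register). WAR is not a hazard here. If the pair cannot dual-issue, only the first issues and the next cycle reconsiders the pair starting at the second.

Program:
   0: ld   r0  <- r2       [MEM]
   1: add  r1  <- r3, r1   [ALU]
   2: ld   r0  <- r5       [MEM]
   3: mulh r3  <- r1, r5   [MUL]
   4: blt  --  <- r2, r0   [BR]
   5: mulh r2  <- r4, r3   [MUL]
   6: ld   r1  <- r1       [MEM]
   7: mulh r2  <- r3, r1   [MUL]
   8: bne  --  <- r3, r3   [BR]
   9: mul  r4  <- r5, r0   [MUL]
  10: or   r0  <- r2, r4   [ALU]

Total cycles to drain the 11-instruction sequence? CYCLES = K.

CYCLES = 8

[0] i0/i1  ld/add  -- 2-wide
[1] i2/i3  ld/mulh  -- 2-wide
[2] i4  blt  -- no-port BR/MUL
[3] i5/i6  mulh/ld  -- 2-wide
[4] i7  mulh  -- no-port MUL/BR
[5] i8  bne  -- no-port BR/MUL
[6] i9  mul  -- RAW r4
[7] i10  or  -- tail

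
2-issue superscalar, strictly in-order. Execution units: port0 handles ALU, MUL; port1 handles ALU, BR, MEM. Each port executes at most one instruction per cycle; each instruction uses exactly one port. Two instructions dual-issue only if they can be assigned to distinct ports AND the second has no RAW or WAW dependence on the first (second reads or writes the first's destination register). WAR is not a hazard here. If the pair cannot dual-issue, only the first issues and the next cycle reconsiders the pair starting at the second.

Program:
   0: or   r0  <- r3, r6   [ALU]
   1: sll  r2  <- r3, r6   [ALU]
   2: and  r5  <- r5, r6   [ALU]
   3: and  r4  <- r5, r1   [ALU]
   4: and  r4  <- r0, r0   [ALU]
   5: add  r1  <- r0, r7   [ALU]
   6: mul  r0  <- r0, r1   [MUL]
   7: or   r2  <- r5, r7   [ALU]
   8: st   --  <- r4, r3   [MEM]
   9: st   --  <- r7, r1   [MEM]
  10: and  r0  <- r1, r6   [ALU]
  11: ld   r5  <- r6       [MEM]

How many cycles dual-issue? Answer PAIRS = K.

t=0 i0+i1:or.ALU/sll.ALU ; dual
t=1 i2:and.ALU ; RAW r5
t=2 i3:and.ALU ; WAW r4
t=3 i4+i5:and.ALU/add.ALU ; dual
t=4 i6+i7:mul.MUL/or.ALU ; dual
t=5 i8:st.MEM ; no-port MEM/MEM
t=6 i9+i10:st.MEM/and.ALU ; dual
t=7 i11:ld.MEM ; tail

PAIRS = 4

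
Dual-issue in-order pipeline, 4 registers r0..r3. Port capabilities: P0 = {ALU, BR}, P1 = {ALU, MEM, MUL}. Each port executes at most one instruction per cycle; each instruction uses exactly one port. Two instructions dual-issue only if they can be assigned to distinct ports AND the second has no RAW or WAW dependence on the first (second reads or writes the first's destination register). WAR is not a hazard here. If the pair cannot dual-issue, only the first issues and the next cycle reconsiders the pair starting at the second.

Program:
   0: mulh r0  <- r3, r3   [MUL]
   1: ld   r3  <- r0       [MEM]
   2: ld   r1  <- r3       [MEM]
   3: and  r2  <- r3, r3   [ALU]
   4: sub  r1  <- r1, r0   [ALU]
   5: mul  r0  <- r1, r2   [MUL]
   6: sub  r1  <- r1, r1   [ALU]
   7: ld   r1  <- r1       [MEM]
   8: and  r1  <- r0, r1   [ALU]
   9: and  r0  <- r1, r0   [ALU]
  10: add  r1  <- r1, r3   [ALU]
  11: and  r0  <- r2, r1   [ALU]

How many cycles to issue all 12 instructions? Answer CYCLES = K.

0. mulh.MUL @i0  | no-port MUL/MEM
1. ld.MEM @i1  | no-port MEM/MEM
2. ld.MEM/and.ALU @i2&i3  | 2-wide
3. sub.ALU @i4  | RAW r1
4. mul.MUL/sub.ALU @i5&i6  | 2-wide
5. ld.MEM @i7  | RAW+WAW r1
6. and.ALU @i8  | RAW r1
7. and.ALU/add.ALU @i9&i10  | 2-wide
8. and.ALU @i11  | tail

CYCLES = 9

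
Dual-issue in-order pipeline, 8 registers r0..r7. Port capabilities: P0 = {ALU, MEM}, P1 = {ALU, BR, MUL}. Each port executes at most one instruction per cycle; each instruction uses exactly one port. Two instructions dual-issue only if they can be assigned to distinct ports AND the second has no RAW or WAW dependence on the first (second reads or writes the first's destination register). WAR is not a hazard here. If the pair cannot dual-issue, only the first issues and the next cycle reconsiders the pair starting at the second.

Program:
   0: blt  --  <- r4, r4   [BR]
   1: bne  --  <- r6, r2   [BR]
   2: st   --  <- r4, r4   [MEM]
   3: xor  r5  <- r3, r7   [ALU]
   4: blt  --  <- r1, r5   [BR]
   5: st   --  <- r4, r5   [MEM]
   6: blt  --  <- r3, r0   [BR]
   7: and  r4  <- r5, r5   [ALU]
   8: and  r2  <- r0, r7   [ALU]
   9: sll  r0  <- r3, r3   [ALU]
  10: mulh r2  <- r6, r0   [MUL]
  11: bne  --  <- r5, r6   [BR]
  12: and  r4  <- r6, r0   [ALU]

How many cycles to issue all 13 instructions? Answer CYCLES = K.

CYCLES = 8

t=0 i0:blt ; no-port BR/BR
t=1 i1+i2:bne/st ; pair
t=2 i3:xor ; RAW r5
t=3 i4+i5:blt/st ; pair
t=4 i6+i7:blt/and ; pair
t=5 i8+i9:and/sll ; pair
t=6 i10:mulh ; no-port MUL/BR
t=7 i11+i12:bne/and ; pair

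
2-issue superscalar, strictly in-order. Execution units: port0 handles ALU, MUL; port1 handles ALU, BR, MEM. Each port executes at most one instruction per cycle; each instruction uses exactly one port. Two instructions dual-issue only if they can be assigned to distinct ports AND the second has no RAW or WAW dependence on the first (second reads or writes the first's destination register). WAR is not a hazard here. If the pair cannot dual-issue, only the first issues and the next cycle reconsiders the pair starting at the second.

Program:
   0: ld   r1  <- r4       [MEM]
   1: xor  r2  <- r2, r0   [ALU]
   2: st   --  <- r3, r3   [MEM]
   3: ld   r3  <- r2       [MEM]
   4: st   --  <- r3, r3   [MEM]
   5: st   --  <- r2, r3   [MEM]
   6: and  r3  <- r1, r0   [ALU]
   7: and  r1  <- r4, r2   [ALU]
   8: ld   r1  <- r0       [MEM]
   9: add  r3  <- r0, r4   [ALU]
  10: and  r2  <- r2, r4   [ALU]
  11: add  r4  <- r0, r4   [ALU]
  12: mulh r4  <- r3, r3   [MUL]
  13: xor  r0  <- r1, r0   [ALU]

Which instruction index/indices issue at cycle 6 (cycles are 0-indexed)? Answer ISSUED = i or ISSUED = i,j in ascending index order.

t=0 i0&i1:ld/xor ; dual
t=1 i2:st ; no-port MEM/MEM
t=2 i3:ld ; no-port MEM/MEM
t=3 i4:st ; no-port MEM/MEM
t=4 i5&i6:st/and ; dual
t=5 i7:and ; WAW r1
t=6 i8&i9:ld/add ; dual
t=7 i10&i11:and/add ; dual
t=8 i12&i13:mulh/xor ; dual

ISSUED = 8,9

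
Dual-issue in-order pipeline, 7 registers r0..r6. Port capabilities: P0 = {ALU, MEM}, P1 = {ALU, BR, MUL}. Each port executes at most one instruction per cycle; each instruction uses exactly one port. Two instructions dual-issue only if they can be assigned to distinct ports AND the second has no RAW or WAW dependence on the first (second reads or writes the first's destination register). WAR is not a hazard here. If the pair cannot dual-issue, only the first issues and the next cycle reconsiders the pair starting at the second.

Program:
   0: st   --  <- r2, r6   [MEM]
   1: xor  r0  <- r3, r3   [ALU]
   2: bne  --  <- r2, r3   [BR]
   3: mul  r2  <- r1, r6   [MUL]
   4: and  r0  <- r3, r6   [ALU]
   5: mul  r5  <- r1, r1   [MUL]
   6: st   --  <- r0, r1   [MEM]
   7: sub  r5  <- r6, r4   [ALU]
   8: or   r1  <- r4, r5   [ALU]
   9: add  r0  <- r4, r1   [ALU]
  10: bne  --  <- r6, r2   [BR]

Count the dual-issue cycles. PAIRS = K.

#0 head=0: st.MEM+xor.ALU i0+i1 pair
#1 head=2: bne.BR i2 no-port BR/MUL
#2 head=3: mul.MUL+and.ALU i3+i4 pair
#3 head=5: mul.MUL+st.MEM i5+i6 pair
#4 head=7: sub.ALU i7 RAW r5
#5 head=8: or.ALU i8 RAW r1
#6 head=9: add.ALU+bne.BR i9+i10 pair

PAIRS = 4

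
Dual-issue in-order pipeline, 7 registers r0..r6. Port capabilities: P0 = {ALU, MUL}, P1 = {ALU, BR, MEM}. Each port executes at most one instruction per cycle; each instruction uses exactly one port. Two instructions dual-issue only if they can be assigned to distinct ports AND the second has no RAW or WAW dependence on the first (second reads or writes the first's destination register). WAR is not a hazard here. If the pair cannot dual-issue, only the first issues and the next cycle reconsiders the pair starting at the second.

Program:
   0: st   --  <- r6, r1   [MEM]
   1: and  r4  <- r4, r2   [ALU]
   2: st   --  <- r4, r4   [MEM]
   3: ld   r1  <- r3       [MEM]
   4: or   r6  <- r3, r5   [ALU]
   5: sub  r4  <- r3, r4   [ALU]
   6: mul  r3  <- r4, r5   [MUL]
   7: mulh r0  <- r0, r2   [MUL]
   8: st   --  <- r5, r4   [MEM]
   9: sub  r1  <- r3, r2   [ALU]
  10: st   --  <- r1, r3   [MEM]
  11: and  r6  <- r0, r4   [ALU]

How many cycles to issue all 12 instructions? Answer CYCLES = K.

CYCLES = 8

#0 head=0: st.MEM;and.ALU i0/i1 2-wide
#1 head=2: st.MEM i2 no-port MEM/MEM
#2 head=3: ld.MEM;or.ALU i3/i4 2-wide
#3 head=5: sub.ALU i5 RAW r4
#4 head=6: mul.MUL i6 no-port MUL/MUL
#5 head=7: mulh.MUL;st.MEM i7/i8 2-wide
#6 head=9: sub.ALU i9 RAW r1
#7 head=10: st.MEM;and.ALU i10/i11 2-wide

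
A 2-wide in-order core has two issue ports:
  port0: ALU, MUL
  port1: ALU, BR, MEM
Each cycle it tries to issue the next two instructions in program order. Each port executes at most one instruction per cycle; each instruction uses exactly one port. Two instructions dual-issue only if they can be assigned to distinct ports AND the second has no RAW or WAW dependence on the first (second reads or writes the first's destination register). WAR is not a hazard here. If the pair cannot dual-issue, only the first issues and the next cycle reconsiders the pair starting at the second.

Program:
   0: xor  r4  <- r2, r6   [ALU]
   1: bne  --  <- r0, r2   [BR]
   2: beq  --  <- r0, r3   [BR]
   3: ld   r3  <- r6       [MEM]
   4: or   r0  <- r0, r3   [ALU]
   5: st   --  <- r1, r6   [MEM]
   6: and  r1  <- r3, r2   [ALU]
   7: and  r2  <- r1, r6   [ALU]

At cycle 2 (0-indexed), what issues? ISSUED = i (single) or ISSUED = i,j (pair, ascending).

ISSUED = 3

#0 head=0: xor/bne i0+i1 dual
#1 head=2: beq i2 no-port BR/MEM
#2 head=3: ld i3 RAW r3
#3 head=4: or/st i4+i5 dual
#4 head=6: and i6 RAW r1
#5 head=7: and i7 tail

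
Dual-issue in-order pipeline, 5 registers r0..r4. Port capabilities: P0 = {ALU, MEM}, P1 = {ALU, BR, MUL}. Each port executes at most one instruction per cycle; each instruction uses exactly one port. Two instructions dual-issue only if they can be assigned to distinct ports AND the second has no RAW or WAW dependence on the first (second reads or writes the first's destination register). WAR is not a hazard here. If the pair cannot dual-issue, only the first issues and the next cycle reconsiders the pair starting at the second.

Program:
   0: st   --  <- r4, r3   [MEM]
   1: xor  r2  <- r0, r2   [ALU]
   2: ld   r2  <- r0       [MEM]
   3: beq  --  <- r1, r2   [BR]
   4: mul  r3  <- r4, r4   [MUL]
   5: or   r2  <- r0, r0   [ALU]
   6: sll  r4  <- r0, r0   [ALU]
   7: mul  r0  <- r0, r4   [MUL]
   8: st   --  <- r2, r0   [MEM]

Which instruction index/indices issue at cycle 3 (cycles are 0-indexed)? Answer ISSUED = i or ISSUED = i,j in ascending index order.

ISSUED = 4,5

0. st/xor @i0&i1  | dual
1. ld @i2  | RAW r2
2. beq @i3  | no-port BR/MUL
3. mul/or @i4&i5  | dual
4. sll @i6  | RAW r4
5. mul @i7  | RAW r0
6. st @i8  | tail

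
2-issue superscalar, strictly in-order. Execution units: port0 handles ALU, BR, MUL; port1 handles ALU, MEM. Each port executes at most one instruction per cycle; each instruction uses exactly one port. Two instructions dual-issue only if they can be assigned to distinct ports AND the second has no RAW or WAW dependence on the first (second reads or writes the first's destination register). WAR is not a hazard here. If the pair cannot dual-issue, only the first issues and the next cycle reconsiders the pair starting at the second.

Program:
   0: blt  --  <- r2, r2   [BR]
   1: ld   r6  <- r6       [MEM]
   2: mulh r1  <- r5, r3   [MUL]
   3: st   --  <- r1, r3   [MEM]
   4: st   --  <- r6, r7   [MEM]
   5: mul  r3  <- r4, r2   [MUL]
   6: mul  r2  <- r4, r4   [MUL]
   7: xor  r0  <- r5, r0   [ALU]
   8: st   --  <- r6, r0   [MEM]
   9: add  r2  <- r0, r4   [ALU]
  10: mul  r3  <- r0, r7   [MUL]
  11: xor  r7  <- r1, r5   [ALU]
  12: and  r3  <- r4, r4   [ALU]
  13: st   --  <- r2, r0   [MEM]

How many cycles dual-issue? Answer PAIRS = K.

PAIRS = 6

t=0 i0/i1:blt/ld ; pair
t=1 i2:mulh ; RAW r1
t=2 i3:st ; no-port MEM/MEM
t=3 i4/i5:st/mul ; pair
t=4 i6/i7:mul/xor ; pair
t=5 i8/i9:st/add ; pair
t=6 i10/i11:mul/xor ; pair
t=7 i12/i13:and/st ; pair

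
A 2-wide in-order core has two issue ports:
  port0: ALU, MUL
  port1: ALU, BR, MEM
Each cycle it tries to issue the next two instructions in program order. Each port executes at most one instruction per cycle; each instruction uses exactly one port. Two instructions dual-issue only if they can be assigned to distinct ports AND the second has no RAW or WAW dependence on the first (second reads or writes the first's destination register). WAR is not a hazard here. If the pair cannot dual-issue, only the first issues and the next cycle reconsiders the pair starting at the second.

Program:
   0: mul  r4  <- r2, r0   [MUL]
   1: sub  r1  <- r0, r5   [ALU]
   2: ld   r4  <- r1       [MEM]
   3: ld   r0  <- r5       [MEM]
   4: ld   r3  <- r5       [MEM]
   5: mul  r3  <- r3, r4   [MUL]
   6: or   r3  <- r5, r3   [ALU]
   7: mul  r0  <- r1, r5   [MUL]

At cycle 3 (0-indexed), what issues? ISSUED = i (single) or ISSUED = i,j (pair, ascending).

ISSUED = 4

0. mul sub @i0&i1  | pair
1. ld @i2  | no-port MEM/MEM
2. ld @i3  | no-port MEM/MEM
3. ld @i4  | RAW+WAW r3
4. mul @i5  | RAW+WAW r3
5. or mul @i6&i7  | pair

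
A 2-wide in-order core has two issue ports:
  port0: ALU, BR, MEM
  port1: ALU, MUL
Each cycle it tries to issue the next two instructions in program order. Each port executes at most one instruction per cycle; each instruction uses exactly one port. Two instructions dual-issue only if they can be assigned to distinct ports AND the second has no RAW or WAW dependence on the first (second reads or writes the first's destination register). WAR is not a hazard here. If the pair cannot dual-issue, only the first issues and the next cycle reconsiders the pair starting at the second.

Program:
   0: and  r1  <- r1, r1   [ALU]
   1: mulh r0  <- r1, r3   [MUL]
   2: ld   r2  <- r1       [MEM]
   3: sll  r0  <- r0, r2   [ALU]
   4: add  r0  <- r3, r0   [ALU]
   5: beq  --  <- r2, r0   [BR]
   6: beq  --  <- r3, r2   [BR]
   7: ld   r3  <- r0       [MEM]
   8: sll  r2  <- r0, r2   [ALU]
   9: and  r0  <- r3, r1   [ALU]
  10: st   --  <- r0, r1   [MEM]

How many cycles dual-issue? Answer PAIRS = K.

PAIRS = 2

t=0 i0:and.ALU ; RAW r1
t=1 i1&i2:mulh.MUL ld.MEM ; dual
t=2 i3:sll.ALU ; RAW+WAW r0
t=3 i4:add.ALU ; RAW r0
t=4 i5:beq.BR ; no-port BR/BR
t=5 i6:beq.BR ; no-port BR/MEM
t=6 i7&i8:ld.MEM sll.ALU ; dual
t=7 i9:and.ALU ; RAW r0
t=8 i10:st.MEM ; tail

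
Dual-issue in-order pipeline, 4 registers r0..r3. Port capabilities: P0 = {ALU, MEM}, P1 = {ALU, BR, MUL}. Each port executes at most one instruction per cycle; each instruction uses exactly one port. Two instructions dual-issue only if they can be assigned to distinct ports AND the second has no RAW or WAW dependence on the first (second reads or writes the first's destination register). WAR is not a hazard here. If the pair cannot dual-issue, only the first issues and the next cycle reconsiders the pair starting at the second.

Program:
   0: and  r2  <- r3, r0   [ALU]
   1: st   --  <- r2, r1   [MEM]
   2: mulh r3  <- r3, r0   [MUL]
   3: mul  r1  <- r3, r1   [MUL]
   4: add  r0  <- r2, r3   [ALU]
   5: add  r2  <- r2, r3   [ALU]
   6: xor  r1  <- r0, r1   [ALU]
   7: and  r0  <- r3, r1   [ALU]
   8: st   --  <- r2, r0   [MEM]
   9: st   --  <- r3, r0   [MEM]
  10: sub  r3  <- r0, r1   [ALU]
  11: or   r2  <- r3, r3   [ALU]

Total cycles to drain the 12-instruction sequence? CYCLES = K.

CYCLES = 8

0. and.ALU @i0  | RAW r2
1. st.MEM mulh.MUL @i1&i2  | pair
2. mul.MUL add.ALU @i3&i4  | pair
3. add.ALU xor.ALU @i5&i6  | pair
4. and.ALU @i7  | RAW r0
5. st.MEM @i8  | no-port MEM/MEM
6. st.MEM sub.ALU @i9&i10  | pair
7. or.ALU @i11  | tail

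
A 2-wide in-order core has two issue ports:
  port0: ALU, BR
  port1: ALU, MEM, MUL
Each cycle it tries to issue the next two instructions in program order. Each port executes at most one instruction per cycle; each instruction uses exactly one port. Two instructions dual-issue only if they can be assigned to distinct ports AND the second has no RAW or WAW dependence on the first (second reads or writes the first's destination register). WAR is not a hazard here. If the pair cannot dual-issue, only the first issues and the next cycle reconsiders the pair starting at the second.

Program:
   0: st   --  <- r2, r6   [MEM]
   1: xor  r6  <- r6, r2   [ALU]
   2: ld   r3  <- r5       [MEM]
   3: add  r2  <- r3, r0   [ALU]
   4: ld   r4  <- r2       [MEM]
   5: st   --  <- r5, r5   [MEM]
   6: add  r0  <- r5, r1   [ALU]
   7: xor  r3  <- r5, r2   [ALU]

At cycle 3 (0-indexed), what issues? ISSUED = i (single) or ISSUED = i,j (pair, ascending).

ISSUED = 4

t=0 i0&i1:st xor ; dual
t=1 i2:ld ; RAW r3
t=2 i3:add ; RAW r2
t=3 i4:ld ; no-port MEM/MEM
t=4 i5&i6:st add ; dual
t=5 i7:xor ; tail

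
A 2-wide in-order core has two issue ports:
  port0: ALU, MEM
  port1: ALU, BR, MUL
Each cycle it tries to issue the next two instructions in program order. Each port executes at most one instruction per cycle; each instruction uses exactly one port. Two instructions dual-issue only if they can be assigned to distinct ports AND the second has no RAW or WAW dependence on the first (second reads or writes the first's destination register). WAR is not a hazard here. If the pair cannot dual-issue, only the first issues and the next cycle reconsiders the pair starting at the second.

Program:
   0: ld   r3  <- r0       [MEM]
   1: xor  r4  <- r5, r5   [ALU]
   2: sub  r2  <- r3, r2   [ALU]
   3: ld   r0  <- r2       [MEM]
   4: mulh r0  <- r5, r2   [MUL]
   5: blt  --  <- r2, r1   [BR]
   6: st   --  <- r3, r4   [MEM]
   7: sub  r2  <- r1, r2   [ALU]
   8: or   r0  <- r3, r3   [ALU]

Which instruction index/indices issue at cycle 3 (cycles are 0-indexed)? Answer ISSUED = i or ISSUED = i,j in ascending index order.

t=0 i0+i1:ld xor ; 2-wide
t=1 i2:sub ; RAW r2
t=2 i3:ld ; WAW r0
t=3 i4:mulh ; no-port MUL/BR
t=4 i5+i6:blt st ; 2-wide
t=5 i7+i8:sub or ; 2-wide

ISSUED = 4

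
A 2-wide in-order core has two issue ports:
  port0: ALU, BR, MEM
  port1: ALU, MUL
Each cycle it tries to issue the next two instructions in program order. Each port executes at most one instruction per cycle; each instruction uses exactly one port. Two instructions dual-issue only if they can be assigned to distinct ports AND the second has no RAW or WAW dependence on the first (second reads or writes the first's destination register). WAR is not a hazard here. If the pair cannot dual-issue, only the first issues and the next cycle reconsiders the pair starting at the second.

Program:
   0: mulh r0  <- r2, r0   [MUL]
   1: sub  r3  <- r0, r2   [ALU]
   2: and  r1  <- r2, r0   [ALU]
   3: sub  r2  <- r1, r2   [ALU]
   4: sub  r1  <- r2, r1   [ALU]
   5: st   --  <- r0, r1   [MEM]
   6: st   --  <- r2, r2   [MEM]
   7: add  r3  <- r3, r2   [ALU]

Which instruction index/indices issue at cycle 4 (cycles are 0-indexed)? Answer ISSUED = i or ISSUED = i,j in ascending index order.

ISSUED = 5

#0 head=0: mulh.MUL i0 RAW r0
#1 head=1: sub.ALU+and.ALU i1&i2 2-wide
#2 head=3: sub.ALU i3 RAW r2
#3 head=4: sub.ALU i4 RAW r1
#4 head=5: st.MEM i5 no-port MEM/MEM
#5 head=6: st.MEM+add.ALU i6&i7 2-wide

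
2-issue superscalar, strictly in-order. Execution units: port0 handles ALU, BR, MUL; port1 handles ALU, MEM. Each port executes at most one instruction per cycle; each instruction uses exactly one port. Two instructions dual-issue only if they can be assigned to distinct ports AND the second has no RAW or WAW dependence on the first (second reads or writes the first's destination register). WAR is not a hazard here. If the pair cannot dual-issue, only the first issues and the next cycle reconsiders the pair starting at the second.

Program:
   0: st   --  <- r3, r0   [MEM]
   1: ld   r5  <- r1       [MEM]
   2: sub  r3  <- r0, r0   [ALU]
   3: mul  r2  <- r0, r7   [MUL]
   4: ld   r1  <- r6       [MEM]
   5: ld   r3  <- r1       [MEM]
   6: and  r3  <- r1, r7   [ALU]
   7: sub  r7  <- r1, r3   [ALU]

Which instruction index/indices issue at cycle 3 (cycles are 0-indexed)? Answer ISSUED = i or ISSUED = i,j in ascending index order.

ISSUED = 5

0. st @i0  | no-port MEM/MEM
1. ld+sub @i1/i2  | dual
2. mul+ld @i3/i4  | dual
3. ld @i5  | WAW r3
4. and @i6  | RAW r3
5. sub @i7  | tail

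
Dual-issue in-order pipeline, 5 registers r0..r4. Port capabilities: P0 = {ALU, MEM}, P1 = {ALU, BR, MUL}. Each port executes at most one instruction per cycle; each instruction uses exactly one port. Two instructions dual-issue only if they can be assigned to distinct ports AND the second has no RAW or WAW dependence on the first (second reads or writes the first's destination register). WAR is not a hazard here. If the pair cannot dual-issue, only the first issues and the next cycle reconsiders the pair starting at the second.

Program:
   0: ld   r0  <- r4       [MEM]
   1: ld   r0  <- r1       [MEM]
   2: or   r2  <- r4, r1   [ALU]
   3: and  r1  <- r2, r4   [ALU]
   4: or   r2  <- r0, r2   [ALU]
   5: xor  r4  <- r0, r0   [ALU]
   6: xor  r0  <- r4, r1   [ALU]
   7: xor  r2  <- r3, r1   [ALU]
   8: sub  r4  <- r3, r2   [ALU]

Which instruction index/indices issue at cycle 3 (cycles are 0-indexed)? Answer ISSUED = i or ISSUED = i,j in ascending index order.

ISSUED = 5

[0] i0  ld.MEM  -- no-port MEM/MEM
[1] i1/i2  ld.MEM+or.ALU  -- dual
[2] i3/i4  and.ALU+or.ALU  -- dual
[3] i5  xor.ALU  -- RAW r4
[4] i6/i7  xor.ALU+xor.ALU  -- dual
[5] i8  sub.ALU  -- tail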